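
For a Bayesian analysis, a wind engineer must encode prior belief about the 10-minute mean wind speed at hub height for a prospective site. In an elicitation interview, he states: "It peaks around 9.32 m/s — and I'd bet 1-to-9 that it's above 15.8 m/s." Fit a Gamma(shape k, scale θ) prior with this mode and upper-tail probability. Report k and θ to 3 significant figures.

Gamma(k,θ) with k>1 has mode (k−1)θ, so θ = 9.32/(k−1).
Need P(X < 15.8) = 0.9 with θ tied to k this way. Start at k = 2, θ = 9.32: P(X<15.8) ≈ 0.505.
Too low — raise k to concentrate. Iterating converges to k ≈ 7.79.
Then θ = 9.32/(7.79−1) ≈ 1.37.

k ≈ 7.79, θ ≈ 1.37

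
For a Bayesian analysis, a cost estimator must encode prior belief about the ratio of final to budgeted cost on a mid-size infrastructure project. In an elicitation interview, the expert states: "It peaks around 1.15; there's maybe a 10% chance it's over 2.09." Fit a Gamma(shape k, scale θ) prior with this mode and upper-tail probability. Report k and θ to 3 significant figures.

k ≈ 6.34, θ ≈ 0.215

Gamma(k,θ) with k>1 has mode (k−1)θ, so θ = 1.15/(k−1).
Need P(X < 2.09) = 0.9 with θ tied to k this way. Start at k = 2, θ = 1.15: P(X<2.09) ≈ 0.542.
Too low — raise k to concentrate. Iterating converges to k ≈ 6.34.
Then θ = 1.15/(6.34−1) ≈ 0.215.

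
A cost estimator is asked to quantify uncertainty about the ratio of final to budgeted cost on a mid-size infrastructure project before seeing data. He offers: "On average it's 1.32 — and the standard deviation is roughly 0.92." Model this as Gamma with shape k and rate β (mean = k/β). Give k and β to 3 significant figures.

k ≈ 2.06, β ≈ 1.56

For Gamma(k, rate β): mean = k/β, variance = k/β², so CV = 1/√k.
CV = SD/mean = 0.92/1.32 = 0.697, hence k = 1/CV² = 2.06.
Then β = k/mean = 2.06/1.32 = 1.56.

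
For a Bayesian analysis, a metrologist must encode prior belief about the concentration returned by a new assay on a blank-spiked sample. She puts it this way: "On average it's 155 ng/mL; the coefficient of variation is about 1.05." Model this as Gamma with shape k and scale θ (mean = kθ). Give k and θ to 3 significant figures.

k ≈ 0.907, θ ≈ 171

For Gamma(k, scale θ): mean = kθ, variance = kθ², so CV = 1/√k.
CV = 1.05, hence k = 1/CV² = 0.907.
Then θ = mean/k = 155/0.907 = 171.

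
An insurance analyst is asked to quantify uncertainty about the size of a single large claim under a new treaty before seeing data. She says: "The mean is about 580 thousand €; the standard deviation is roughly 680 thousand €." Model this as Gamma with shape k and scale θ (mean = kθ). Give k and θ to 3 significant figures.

k ≈ 0.728, θ ≈ 797

For Gamma(k, scale θ): mean = kθ, variance = kθ², so CV = 1/√k.
CV = SD/mean = 680/580 = 1.172, hence k = 1/CV² = 0.728.
Then θ = mean/k = 580/0.728 = 797.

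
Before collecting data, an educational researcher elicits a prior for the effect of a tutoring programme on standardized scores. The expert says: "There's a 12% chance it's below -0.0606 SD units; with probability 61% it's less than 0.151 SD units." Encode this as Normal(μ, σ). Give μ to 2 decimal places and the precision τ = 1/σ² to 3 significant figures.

μ = 0.11, τ = 47.2

For Normal(μ,σ), the p-quantile is μ + z_p·σ. Here z_{0.12} = -1.175, z_{0.61} = 0.2793.
So -0.0606 = μ − 1.175σ and 0.151 = μ + 0.2793σ.
Subtracting: σ = (0.151 − -0.0606)/(0.2793 − (-1.175)) = 0.15.
Then μ = -0.0606 − (-1.175)·0.15 = 0.11.
Precision τ = 1/σ² = 1/0.1455² = 47.2.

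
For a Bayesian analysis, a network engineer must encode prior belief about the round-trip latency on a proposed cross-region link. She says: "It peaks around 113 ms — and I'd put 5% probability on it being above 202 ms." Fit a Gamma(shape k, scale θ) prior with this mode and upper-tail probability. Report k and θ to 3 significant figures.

k ≈ 9.26, θ ≈ 13.7

Gamma(k,θ) with k>1 has mode (k−1)θ, so θ = 113/(k−1).
Need P(X < 202) = 0.95 with θ tied to k this way. Start at k = 2, θ = 113: P(X<202) ≈ 0.533.
Too low — raise k to concentrate. Iterating converges to k ≈ 9.26.
Then θ = 113/(9.26−1) ≈ 13.7.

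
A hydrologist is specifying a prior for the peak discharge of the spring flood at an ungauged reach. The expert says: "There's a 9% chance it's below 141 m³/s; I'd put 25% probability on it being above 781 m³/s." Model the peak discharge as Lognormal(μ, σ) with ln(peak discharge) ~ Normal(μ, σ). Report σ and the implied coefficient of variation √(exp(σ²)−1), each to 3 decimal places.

σ ≈ 0.849, CV ≈ 1.028

If T ~ Lognormal(μ,σ) then ln T ~ Normal(μ,σ), so the p-quantile of ln T is μ + z_p·σ.
ln(141) = 4.949 and ln(781) = 6.661; z_{0.09} = -1.341, z_{0.75} = 0.6745.
σ = (6.661 − 4.949)/(0.6745 − (-1.341)) = 0.849.
μ = 4.949 − (-1.341)·0.849 = 6.088.
CV = √(exp(σ²)−1) = √(exp(0.7215)−1) = 1.028.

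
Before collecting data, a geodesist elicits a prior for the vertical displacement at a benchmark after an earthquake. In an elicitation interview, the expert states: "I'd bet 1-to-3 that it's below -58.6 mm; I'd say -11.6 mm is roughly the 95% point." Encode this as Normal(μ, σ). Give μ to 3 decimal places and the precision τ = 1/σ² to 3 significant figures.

For Normal(μ,σ), the p-quantile is μ + z_p·σ. Here z_{0.25} = -0.6745, z_{0.95} = 1.645.
So -58.6 = μ − 0.6745σ and -11.6 = μ + 1.645σ.
Subtracting: σ = (-11.6 − -58.6)/(1.645 − (-0.6745)) = 20.264.
Then μ = -58.6 − (-0.6745)·20.264 = -44.932.
Precision τ = 1/σ² = 1/20.26² = 0.00244.

μ = -44.932, τ = 0.00244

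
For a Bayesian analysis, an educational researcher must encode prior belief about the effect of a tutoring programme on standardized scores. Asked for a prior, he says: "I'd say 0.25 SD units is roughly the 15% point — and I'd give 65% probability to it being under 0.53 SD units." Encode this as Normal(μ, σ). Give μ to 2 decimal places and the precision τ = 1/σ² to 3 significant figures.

μ = 0.45, τ = 25.8

For Normal(μ,σ), the p-quantile is μ + z_p·σ. Here z_{0.15} = -1.036, z_{0.65} = 0.3853.
So 0.25 = μ − 1.036σ and 0.53 = μ + 0.3853σ.
Subtracting: σ = (0.53 − 0.25)/(0.3853 − (-1.036)) = 0.20.
Then μ = 0.25 − (-1.036)·0.20 = 0.45.
Precision τ = 1/σ² = 1/0.1969² = 25.8.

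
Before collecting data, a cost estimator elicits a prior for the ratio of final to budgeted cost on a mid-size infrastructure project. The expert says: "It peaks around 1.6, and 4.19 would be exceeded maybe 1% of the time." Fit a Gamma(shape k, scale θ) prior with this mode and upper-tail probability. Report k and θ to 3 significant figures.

k ≈ 6.01, θ ≈ 0.319

Gamma(k,θ) with k>1 has mode (k−1)θ, so θ = 1.6/(k−1).
Need P(X < 4.19) = 0.99 with θ tied to k this way. Start at k = 2, θ = 1.6: P(X<4.19) ≈ 0.736.
Too low — raise k to concentrate. Iterating converges to k ≈ 6.01.
Then θ = 1.6/(6.01−1) ≈ 0.319.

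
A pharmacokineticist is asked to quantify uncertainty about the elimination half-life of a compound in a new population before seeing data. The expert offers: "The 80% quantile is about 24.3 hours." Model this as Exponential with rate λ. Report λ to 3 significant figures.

P(T < 24.3) = 1 − e^(−λ·24.3) = 0.8, so λ = −ln(1−0.8)/24.3 = −ln(0.2)/24.3 = 0.0662.

λ ≈ 0.0662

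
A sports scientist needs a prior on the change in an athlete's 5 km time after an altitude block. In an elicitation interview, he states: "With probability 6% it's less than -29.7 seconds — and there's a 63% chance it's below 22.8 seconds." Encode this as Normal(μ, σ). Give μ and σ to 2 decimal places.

The p-quantile of Normal(μ,σ) is μ + z_p·σ, with z_{0.06} = -1.555 and z_{0.63} = 0.3319.
Eliminate σ: μ = (z₂·x₁ − z₁·x₂)/(z₂ − z₁) = (0.3319·-29.7 − (-1.555)·22.8)/1.887 = 13.57.
Then σ = (x₂ − x₁)/(z₂ − z₁) = (22.8 − -29.7)/1.887 = 27.83.

μ = 13.57, σ = 27.83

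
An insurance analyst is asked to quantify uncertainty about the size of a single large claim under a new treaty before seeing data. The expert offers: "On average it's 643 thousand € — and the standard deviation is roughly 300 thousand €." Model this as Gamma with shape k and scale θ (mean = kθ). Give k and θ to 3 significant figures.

For Gamma(k, scale θ): mean = kθ, variance = kθ², so CV = 1/√k.
CV = SD/mean = 300/643 = 0.4666, hence k = 1/CV² = 4.59.
Then θ = mean/k = 643/4.59 = 140.

k ≈ 4.59, θ ≈ 140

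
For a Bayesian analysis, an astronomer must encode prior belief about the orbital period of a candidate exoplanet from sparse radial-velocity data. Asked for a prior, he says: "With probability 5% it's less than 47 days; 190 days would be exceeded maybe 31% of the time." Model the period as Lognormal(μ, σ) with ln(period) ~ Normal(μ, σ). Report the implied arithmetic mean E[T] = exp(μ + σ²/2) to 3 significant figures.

If T ~ Lognormal(μ,σ) then ln T ~ Normal(μ,σ), so the p-quantile of ln T is μ + z_p·σ.
ln(47) = 3.85 and ln(190) = 5.247; z_{0.05} = -1.645, z_{0.69} = 0.4959.
σ = (5.247 − 3.85)/(0.4959 − (-1.645)) = 0.653.
μ = 3.85 − (-1.645)·0.653 = 4.923.
E[T] = exp(μ + σ²/2) = exp(4.923 + 0.2129) = 170 days.

E[T] ≈ 170 days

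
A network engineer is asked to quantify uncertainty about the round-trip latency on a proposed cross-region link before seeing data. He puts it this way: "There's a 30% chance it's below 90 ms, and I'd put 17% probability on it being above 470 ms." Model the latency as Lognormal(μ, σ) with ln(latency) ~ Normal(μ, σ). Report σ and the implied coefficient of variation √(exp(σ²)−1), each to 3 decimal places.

If T ~ Lognormal(μ,σ) then ln T ~ Normal(μ,σ), so the p-quantile of ln T is μ + z_p·σ.
ln(90) = 4.5 and ln(470) = 6.153; z_{0.3} = -0.5244, z_{0.83} = 0.9542.
σ = (6.153 − 4.5)/(0.9542 − (-0.5244)) = 1.118.
μ = 4.5 − (-0.5244)·1.118 = 5.086.
CV = √(exp(σ²)−1) = √(exp(1.2498)−1) = 1.578.

σ ≈ 1.118, CV ≈ 1.578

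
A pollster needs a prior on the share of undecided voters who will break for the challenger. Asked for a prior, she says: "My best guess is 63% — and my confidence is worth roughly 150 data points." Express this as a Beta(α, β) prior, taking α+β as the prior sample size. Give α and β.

α = 94.5, β = 55.5

Under the effective-sample-size interpretation, Beta(α, β) has prior mean α/(α+β) and prior sample size α+β.
So α+β = 150 and α/(α+β) = 0.63, giving α = 0.63·150 = 94.5 and β = 150 − 94.5 = 55.5.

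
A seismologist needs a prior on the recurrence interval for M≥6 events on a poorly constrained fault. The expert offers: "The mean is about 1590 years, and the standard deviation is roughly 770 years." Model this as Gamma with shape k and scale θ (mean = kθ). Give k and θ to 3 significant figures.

k ≈ 4.26, θ ≈ 373

For Gamma(k, scale θ): mean = kθ, variance = kθ², so CV = 1/√k.
CV = SD/mean = 770/1590 = 0.4843, hence k = 1/CV² = 4.26.
Then θ = mean/k = 1590/4.26 = 373.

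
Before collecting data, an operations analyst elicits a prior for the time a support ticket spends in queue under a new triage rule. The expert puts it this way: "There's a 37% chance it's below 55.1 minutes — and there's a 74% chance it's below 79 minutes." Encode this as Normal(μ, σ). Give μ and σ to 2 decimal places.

The p-quantile of Normal(μ,σ) is μ + z_p·σ, with z_{0.37} = -0.3319 and z_{0.74} = 0.6433.
Eliminate σ: μ = (z₂·x₁ − z₁·x₂)/(z₂ − z₁) = (0.6433·55.1 − (-0.3319)·79)/0.9752 = 63.23.
Then σ = (x₂ − x₁)/(z₂ − z₁) = (79 − 55.1)/0.9752 = 24.51.

μ = 63.23, σ = 24.51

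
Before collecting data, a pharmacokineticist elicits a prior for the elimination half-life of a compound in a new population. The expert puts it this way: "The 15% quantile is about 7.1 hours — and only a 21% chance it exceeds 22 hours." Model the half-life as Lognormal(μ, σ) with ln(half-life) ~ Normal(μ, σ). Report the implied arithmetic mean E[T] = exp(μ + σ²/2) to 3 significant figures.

If T ~ Lognormal(μ,σ) then ln T ~ Normal(μ,σ), so the p-quantile of ln T is μ + z_p·σ.
ln(7.1) = 1.96 and ln(22) = 3.091; z_{0.15} = -1.036, z_{0.79} = 0.8064.
σ = (3.091 − 1.96)/(0.8064 − (-1.036)) = 0.614.
μ = 1.96 − (-1.036)·0.614 = 2.596.
E[T] = exp(μ + σ²/2) = exp(2.596 + 0.1883) = 16.2 hours.

E[T] ≈ 16.2 hours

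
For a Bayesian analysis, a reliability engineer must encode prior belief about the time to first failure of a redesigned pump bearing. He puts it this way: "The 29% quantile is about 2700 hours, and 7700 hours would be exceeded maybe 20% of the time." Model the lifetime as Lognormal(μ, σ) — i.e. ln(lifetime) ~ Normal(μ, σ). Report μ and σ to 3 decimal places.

If T ~ Lognormal(μ,σ) then ln T ~ Normal(μ,σ), so the p-quantile of ln T is μ + z_p·σ.
ln(2700) = 7.901 and ln(7700) = 8.949; z_{0.29} = -0.5534, z_{0.8} = 0.8416.
σ = (8.949 − 7.901)/(0.8416 − (-0.5534)) = 0.751.
μ = 7.901 − (-0.5534)·0.751 = 8.317.

μ ≈ 8.317, σ ≈ 0.751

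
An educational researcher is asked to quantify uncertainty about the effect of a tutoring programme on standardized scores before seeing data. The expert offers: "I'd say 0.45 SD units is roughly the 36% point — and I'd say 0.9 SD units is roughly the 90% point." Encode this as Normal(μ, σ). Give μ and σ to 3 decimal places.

For Normal(μ,σ), the p-quantile is μ + z_p·σ. Here z_{0.36} = -0.3585, z_{0.9} = 1.282.
So 0.45 = μ − 0.3585σ and 0.9 = μ + 1.282σ.
Subtracting: σ = (0.9 − 0.45)/(1.282 − (-0.3585)) = 0.274.
Then μ = 0.45 − (-0.3585)·0.274 = 0.548.

μ = 0.548, σ = 0.274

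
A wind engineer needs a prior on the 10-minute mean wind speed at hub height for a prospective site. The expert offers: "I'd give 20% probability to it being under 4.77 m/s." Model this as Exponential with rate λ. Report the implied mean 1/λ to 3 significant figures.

P(T < 4.77) = 1 − e^(−λ·4.77) = 0.2, so λ = −ln(1−0.2)/4.77 = −ln(0.8)/4.77 = 0.0468.
Mean = 1/λ = 21.4 m/s.

mean ≈ 21.4 m/s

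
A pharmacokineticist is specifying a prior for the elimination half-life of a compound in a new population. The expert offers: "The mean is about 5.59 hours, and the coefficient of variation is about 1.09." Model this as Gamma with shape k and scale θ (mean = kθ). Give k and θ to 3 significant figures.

For Gamma(k, scale θ): mean = kθ, variance = kθ², so CV = 1/√k.
CV = 1.09, hence k = 1/CV² = 0.842.
Then θ = mean/k = 5.59/0.842 = 6.64.

k ≈ 0.842, θ ≈ 6.64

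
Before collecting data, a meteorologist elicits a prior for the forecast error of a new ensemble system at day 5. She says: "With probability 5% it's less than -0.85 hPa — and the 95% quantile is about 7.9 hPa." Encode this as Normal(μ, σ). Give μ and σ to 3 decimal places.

μ = 3.525, σ = 2.660

For Normal(μ,σ), the p-quantile is μ + z_p·σ. Here z_{0.05} = -1.645, z_{0.95} = 1.645.
So -0.85 = μ − 1.645σ and 7.9 = μ + 1.645σ.
Subtracting: σ = (7.9 − -0.85)/(1.645 − (-1.645)) = 2.660.
Then μ = -0.85 − (-1.645)·2.660 = 3.525.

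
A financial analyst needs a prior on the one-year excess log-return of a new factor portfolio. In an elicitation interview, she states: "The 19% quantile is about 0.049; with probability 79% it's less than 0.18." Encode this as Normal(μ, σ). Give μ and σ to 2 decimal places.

For Normal(μ,σ), the p-quantile is μ + z_p·σ. Here z_{0.19} = -0.8779, z_{0.79} = 0.8064.
So 0.049 = μ − 0.8779σ and 0.18 = μ + 0.8064σ.
Subtracting: σ = (0.18 − 0.049)/(0.8064 − (-0.8779)) = 0.08.
Then μ = 0.049 − (-0.8779)·0.08 = 0.12.

μ = 0.12, σ = 0.08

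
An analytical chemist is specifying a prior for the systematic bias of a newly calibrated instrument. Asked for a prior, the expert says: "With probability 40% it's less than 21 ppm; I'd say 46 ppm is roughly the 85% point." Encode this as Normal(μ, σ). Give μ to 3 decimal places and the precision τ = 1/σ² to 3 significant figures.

For Normal(μ,σ), the p-quantile is μ + z_p·σ. Here z_{0.4} = -0.2533, z_{0.85} = 1.036.
So 21 = μ − 0.2533σ and 46 = μ + 1.036σ.
Subtracting: σ = (46 − 21)/(1.036 − (-0.2533)) = 19.383.
Then μ = 21 − (-0.2533)·19.383 = 25.911.
Precision τ = 1/σ² = 1/19.38² = 0.00266.

μ = 25.911, τ = 0.00266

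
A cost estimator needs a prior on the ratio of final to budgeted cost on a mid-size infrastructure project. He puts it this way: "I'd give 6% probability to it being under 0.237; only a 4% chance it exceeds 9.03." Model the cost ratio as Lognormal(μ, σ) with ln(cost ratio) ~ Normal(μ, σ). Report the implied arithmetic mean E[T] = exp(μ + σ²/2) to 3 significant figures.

E[T] ≈ 2.41

If T ~ Lognormal(μ,σ) then ln T ~ Normal(μ,σ), so the p-quantile of ln T is μ + z_p·σ.
ln(0.237) = -1.44 and ln(9.03) = 2.201; z_{0.06} = -1.555, z_{0.96} = 1.751.
σ = (2.201 − -1.44)/(1.751 − (-1.555)) = 1.101.
μ = -1.44 − (-1.555)·1.101 = 0.273.
E[T] = exp(μ + σ²/2) = exp(0.273 + 0.6064) = 2.41.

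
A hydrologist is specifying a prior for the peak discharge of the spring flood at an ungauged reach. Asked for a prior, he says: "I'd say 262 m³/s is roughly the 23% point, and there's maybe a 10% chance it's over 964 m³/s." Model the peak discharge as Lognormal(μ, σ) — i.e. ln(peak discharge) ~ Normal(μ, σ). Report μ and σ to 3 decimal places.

If T ~ Lognormal(μ,σ) then ln T ~ Normal(μ,σ), so the p-quantile of ln T is μ + z_p·σ.
ln(262) = 5.568 and ln(964) = 6.871; z_{0.23} = -0.7388, z_{0.9} = 1.282.
σ = (6.871 − 5.568)/(1.282 − (-0.7388)) = 0.645.
μ = 5.568 − (-0.7388)·0.645 = 6.045.

μ ≈ 6.045, σ ≈ 0.645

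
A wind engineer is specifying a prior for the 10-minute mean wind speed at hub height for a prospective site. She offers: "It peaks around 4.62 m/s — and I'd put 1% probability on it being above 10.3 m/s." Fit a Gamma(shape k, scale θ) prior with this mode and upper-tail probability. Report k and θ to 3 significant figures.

k ≈ 8.48, θ ≈ 0.618

Gamma(k,θ) with k>1 has mode (k−1)θ, so θ = 4.62/(k−1).
Need P(X < 10.3) = 0.99 with θ tied to k this way. Start at k = 2, θ = 4.62: P(X<10.3) ≈ 0.653.
Too low — raise k to concentrate. Iterating converges to k ≈ 8.48.
Then θ = 4.62/(8.48−1) ≈ 0.618.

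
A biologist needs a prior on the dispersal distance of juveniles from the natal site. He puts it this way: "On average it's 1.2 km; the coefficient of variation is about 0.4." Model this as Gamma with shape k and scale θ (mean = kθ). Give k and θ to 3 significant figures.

k ≈ 6.25, θ ≈ 0.192

For Gamma(k, scale θ): mean = kθ, variance = kθ², so CV = 1/√k.
CV = 0.4, hence k = 1/CV² = 6.25.
Then θ = mean/k = 1.2/6.25 = 0.192.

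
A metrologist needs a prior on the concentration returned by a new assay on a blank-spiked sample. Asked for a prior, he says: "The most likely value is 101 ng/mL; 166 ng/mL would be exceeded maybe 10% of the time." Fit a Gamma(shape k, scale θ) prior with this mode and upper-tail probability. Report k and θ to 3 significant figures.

Gamma(k,θ) with k>1 has mode (k−1)θ, so θ = 101/(k−1).
Need P(X < 166) = 0.9 with θ tied to k this way. Start at k = 2, θ = 101: P(X<166) ≈ 0.489.
Too low — raise k to concentrate. Iterating converges to k ≈ 8.64.
Then θ = 101/(8.64−1) ≈ 13.2.

k ≈ 8.64, θ ≈ 13.2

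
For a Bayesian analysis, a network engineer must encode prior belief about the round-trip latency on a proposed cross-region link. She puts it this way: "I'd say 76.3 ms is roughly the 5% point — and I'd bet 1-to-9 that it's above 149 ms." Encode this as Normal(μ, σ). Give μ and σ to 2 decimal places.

The p-quantile of Normal(μ,σ) is μ + z_p·σ, with z_{0.05} = -1.645 and z_{0.9} = 1.282.
Eliminate σ: μ = (z₂·x₁ − z₁·x₂)/(z₂ − z₁) = (1.282·76.3 − (-1.645)·149)/2.926 = 117.16.
Then σ = (x₂ − x₁)/(z₂ − z₁) = (149 − 76.3)/2.926 = 24.84.

μ = 117.16, σ = 24.84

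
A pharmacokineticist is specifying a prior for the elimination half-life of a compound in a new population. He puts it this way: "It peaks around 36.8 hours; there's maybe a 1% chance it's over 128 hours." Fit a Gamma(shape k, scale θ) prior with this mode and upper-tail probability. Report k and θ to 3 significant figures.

k ≈ 3.79, θ ≈ 13.2

Gamma(k,θ) with k>1 has mode (k−1)θ, so θ = 36.8/(k−1).
Need P(X < 128) = 0.99 with θ tied to k this way. Start at k = 2, θ = 36.8: P(X<128) ≈ 0.862.
Too low — raise k to concentrate. Iterating converges to k ≈ 3.79.
Then θ = 36.8/(3.79−1) ≈ 13.2.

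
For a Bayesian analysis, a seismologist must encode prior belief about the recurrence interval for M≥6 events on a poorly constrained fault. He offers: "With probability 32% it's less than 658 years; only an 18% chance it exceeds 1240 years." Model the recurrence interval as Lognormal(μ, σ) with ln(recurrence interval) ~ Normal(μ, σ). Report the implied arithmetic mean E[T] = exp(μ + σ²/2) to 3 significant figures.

E[T] ≈ 905 years

If T ~ Lognormal(μ,σ) then ln T ~ Normal(μ,σ), so the p-quantile of ln T is μ + z_p·σ.
ln(658) = 6.489 and ln(1240) = 7.123; z_{0.32} = -0.4677, z_{0.82} = 0.9154.
σ = (7.123 − 6.489)/(0.9154 − (-0.4677)) = 0.458.
μ = 6.489 − (-0.4677)·0.458 = 6.703.
E[T] = exp(μ + σ²/2) = exp(6.703 + 0.1050) = 905 years.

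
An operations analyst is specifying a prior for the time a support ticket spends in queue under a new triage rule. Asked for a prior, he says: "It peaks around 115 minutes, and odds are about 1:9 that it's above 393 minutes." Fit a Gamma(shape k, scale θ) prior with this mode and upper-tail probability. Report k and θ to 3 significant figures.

k ≈ 2.24, θ ≈ 92.5

Gamma(k,θ) with k>1 has mode (k−1)θ, so θ = 115/(k−1).
Need P(X < 393) = 0.9 with θ tied to k this way. Start at k = 2, θ = 115: P(X<393) ≈ 0.855.
Too low — raise k to concentrate. Iterating converges to k ≈ 2.24.
Then θ = 115/(2.24−1) ≈ 92.5.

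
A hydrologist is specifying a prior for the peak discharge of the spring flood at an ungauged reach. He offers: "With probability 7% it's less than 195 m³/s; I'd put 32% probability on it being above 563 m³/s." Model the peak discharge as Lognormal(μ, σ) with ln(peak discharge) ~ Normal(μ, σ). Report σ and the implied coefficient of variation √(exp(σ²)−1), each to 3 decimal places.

σ ≈ 0.546, CV ≈ 0.589

If T ~ Lognormal(μ,σ) then ln T ~ Normal(μ,σ), so the p-quantile of ln T is μ + z_p·σ.
ln(195) = 5.273 and ln(563) = 6.333; z_{0.07} = -1.476, z_{0.68} = 0.4677.
σ = (6.333 − 5.273)/(0.4677 − (-1.476)) = 0.546.
μ = 5.273 − (-1.476)·0.546 = 6.078.
CV = √(exp(σ²)−1) = √(exp(0.2976)−1) = 0.589.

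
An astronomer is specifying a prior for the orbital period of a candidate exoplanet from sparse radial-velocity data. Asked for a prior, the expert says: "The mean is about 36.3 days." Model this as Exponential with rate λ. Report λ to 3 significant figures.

Exponential mean = 1/λ, so λ = 1/36.3 = 0.0275.

λ ≈ 0.0275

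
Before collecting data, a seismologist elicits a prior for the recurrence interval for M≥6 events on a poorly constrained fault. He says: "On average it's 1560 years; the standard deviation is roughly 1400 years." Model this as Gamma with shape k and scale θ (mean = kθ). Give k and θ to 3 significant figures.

For Gamma(k, scale θ): mean = kθ, variance = kθ², so CV = 1/√k.
CV = SD/mean = 1400/1560 = 0.8974, hence k = 1/CV² = 1.24.
Then θ = mean/k = 1560/1.24 = 1260.

k ≈ 1.24, θ ≈ 1260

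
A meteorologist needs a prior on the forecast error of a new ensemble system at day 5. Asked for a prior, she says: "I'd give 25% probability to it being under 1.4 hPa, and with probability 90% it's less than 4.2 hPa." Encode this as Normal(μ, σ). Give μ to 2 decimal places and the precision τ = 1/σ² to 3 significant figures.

μ = 2.37, τ = 0.488

The p-quantile of Normal(μ,σ) is μ + z_p·σ, with z_{0.25} = -0.6745 and z_{0.9} = 1.282.
Eliminate σ: μ = (z₂·x₁ − z₁·x₂)/(z₂ − z₁) = (1.282·1.4 − (-0.6745)·4.2)/1.956 = 2.37.
Then σ = (x₂ − x₁)/(z₂ − z₁) = (4.2 − 1.4)/1.956 = 1.43.
Precision τ = 1/σ² = 1/1.431² = 0.488.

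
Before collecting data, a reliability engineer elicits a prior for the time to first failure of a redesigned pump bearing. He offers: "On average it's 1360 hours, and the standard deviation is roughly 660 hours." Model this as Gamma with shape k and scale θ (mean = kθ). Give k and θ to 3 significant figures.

For Gamma(k, scale θ): mean = kθ, variance = kθ², so CV = 1/√k.
CV = SD/mean = 660/1360 = 0.4853, hence k = 1/CV² = 4.25.
Then θ = mean/k = 1360/4.25 = 320.

k ≈ 4.25, θ ≈ 320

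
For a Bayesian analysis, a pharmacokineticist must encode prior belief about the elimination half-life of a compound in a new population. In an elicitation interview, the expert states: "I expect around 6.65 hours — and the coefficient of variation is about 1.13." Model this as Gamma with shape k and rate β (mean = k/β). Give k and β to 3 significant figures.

For Gamma(k, rate β): mean = k/β, variance = k/β², so CV = 1/√k.
CV = 1.13, hence k = 1/CV² = 0.783.
Then β = k/mean = 0.783/6.65 = 0.118.

k ≈ 0.783, β ≈ 0.118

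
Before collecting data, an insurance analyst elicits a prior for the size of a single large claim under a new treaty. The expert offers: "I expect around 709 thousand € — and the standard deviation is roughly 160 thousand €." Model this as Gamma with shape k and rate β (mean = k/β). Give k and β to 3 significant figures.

k ≈ 19.6, β ≈ 0.0277

For Gamma(k, rate β): mean = k/β, variance = k/β², so CV = 1/√k.
CV = SD/mean = 160/709 = 0.2257, hence k = 1/CV² = 19.6.
Then β = k/mean = 19.6/709 = 0.0277.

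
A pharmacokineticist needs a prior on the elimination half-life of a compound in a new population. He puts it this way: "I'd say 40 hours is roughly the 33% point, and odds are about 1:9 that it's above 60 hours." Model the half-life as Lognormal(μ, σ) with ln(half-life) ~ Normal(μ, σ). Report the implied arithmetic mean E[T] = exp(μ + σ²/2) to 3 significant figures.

If T ~ Lognormal(μ,σ) then ln T ~ Normal(μ,σ), so the p-quantile of ln T is μ + z_p·σ.
ln(40) = 3.689 and ln(60) = 4.094; z_{0.33} = -0.4399, z_{0.9} = 1.282.
σ = (4.094 − 3.689)/(1.282 − (-0.4399)) = 0.236.
μ = 3.689 − (-0.4399)·0.236 = 3.792.
E[T] = exp(μ + σ²/2) = exp(3.792 + 0.0277) = 45.6 hours.

E[T] ≈ 45.6 hours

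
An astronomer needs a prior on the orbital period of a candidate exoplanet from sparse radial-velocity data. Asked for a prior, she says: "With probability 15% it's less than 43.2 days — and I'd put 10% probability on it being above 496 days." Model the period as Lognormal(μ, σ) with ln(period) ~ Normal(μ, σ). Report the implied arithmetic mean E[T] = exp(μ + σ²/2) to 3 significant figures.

E[T] ≈ 224 days

If T ~ Lognormal(μ,σ) then ln T ~ Normal(μ,σ), so the p-quantile of ln T is μ + z_p·σ.
ln(43.2) = 3.766 and ln(496) = 6.207; z_{0.15} = -1.036, z_{0.9} = 1.282.
σ = (6.207 − 3.766)/(1.282 − (-1.036)) = 1.053.
μ = 3.766 − (-1.036)·1.053 = 4.857.
E[T] = exp(μ + σ²/2) = exp(4.857 + 0.5544) = 224 days.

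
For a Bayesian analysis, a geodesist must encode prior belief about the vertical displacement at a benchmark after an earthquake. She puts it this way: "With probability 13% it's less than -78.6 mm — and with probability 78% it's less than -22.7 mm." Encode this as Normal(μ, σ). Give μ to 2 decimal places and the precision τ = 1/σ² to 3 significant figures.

μ = -45.44, τ = 0.00115

The p-quantile of Normal(μ,σ) is μ + z_p·σ, with z_{0.13} = -1.126 and z_{0.78} = 0.7722.
Eliminate σ: μ = (z₂·x₁ − z₁·x₂)/(z₂ − z₁) = (0.7722·-78.6 − (-1.126)·-22.7)/1.899 = -45.44.
Then σ = (x₂ − x₁)/(z₂ − z₁) = (-22.7 − -78.6)/1.899 = 29.44.
Precision τ = 1/σ² = 1/29.44² = 0.00115.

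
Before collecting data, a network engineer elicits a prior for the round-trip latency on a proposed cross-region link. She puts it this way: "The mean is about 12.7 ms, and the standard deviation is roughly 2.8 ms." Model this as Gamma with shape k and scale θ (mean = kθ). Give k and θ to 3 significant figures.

k ≈ 20.6, θ ≈ 0.617

For Gamma(k, scale θ): mean = kθ, variance = kθ², so CV = 1/√k.
CV = SD/mean = 2.8/12.7 = 0.2205, hence k = 1/CV² = 20.6.
Then θ = mean/k = 12.7/20.6 = 0.617.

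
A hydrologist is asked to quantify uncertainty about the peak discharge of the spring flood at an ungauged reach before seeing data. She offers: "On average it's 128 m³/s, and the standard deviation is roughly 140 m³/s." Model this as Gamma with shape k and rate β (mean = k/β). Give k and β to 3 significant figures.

For Gamma(k, rate β): mean = k/β, variance = k/β², so CV = 1/√k.
CV = SD/mean = 140/128 = 1.094, hence k = 1/CV² = 0.836.
Then β = k/mean = 0.836/128 = 0.00653.

k ≈ 0.836, β ≈ 0.00653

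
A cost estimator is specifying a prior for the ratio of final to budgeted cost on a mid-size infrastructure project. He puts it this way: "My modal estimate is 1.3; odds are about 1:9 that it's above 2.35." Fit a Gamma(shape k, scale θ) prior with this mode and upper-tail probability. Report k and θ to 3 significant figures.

Gamma(k,θ) with k>1 has mode (k−1)θ, so θ = 1.3/(k−1).
Need P(X < 2.35) = 0.9 with θ tied to k this way. Start at k = 2, θ = 1.3: P(X<2.35) ≈ 0.539.
Too low — raise k to concentrate. Iterating converges to k ≈ 6.43.
Then θ = 1.3/(6.43−1) ≈ 0.239.

k ≈ 6.43, θ ≈ 0.239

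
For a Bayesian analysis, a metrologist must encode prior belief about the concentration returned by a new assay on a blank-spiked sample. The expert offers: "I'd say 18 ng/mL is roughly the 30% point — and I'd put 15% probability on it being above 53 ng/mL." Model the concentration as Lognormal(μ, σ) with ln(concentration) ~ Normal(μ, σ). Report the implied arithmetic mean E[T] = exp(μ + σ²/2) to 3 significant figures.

E[T] ≈ 32.9 ng/mL

If T ~ Lognormal(μ,σ) then ln T ~ Normal(μ,σ), so the p-quantile of ln T is μ + z_p·σ.
ln(18) = 2.89 and ln(53) = 3.97; z_{0.3} = -0.5244, z_{0.85} = 1.036.
σ = (3.97 − 2.89)/(1.036 − (-0.5244)) = 0.692.
μ = 2.89 − (-0.5244)·0.692 = 3.253.
E[T] = exp(μ + σ²/2) = exp(3.253 + 0.2394) = 32.9 ng/mL.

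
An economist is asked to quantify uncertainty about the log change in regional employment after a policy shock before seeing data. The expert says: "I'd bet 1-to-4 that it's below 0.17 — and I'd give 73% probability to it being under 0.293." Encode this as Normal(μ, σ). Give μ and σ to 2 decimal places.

μ = 0.24, σ = 0.08

The p-quantile of Normal(μ,σ) is μ + z_p·σ, with z_{0.2} = -0.8416 and z_{0.73} = 0.6128.
Eliminate σ: μ = (z₂·x₁ − z₁·x₂)/(z₂ − z₁) = (0.6128·0.17 − (-0.8416)·0.293)/1.454 = 0.24.
Then σ = (x₂ − x₁)/(z₂ − z₁) = (0.293 − 0.17)/1.454 = 0.08.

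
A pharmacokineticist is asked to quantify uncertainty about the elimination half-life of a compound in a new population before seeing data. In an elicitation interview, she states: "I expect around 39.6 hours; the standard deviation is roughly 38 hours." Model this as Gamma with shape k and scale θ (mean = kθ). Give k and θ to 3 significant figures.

For Gamma(k, scale θ): mean = kθ, variance = kθ², so CV = 1/√k.
CV = SD/mean = 38/39.6 = 0.9596, hence k = 1/CV² = 1.09.
Then θ = mean/k = 39.6/1.09 = 36.5.

k ≈ 1.09, θ ≈ 36.5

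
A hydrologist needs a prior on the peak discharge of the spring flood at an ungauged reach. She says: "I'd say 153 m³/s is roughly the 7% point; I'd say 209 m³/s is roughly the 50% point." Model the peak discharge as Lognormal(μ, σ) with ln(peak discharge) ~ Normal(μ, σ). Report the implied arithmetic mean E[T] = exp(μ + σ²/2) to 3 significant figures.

E[T] ≈ 214 m³/s

If T ~ Lognormal(μ,σ) then ln T ~ Normal(μ,σ), so the p-quantile of ln T is μ + z_p·σ.
ln(153) = 5.03 and ln(209) = 5.342; z_{0.07} = -1.476, z_{0.5} = 0.
σ = (5.342 − 5.03)/(0 − (-1.476)) = 0.211.
μ = 5.03 − (-1.476)·0.211 = 5.342.
E[T] = exp(μ + σ²/2) = exp(5.342 + 0.0223) = 214 m³/s.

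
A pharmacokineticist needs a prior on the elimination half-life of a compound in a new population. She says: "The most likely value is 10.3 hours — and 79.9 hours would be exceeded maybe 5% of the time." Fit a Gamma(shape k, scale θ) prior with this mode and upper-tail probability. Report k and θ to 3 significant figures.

Gamma(k,θ) with k>1 has mode (k−1)θ, so θ = 10.3/(k−1).
Need P(X < 79.9) = 0.95 with θ tied to k this way. Start at k = 2, θ = 10.3: P(X<79.9) ≈ 0.996.
Too high — lower k to spread out. Iterating converges to k ≈ 1.5.
Then θ = 10.3/(1.5−1) ≈ 20.4.

k ≈ 1.5, θ ≈ 20.4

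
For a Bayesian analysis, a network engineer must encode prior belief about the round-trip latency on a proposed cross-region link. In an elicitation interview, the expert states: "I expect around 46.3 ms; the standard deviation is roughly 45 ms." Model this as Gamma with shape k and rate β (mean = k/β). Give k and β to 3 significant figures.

For Gamma(k, rate β): mean = k/β, variance = k/β², so CV = 1/√k.
CV = SD/mean = 45/46.3 = 0.9719, hence k = 1/CV² = 1.06.
Then β = k/mean = 1.06/46.3 = 0.0229.

k ≈ 1.06, β ≈ 0.0229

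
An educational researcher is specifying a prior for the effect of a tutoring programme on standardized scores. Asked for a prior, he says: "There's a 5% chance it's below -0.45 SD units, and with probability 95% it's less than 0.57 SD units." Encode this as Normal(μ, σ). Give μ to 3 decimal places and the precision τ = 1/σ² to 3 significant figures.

For Normal(μ,σ), the p-quantile is μ + z_p·σ. Here z_{0.05} = -1.645, z_{0.95} = 1.645.
So -0.45 = μ − 1.645σ and 0.57 = μ + 1.645σ.
Subtracting: σ = (0.57 − -0.45)/(1.645 − (-1.645)) = 0.310.
Then μ = -0.45 − (-1.645)·0.310 = 0.060.
Precision τ = 1/σ² = 1/0.3101² = 10.4.

μ = 0.060, τ = 10.4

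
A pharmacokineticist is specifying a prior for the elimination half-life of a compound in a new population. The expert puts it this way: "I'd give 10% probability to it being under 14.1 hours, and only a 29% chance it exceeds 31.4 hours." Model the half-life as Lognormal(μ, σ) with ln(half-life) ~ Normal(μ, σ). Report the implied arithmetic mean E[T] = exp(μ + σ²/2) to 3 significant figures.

E[T] ≈ 27.1 hours

If T ~ Lognormal(μ,σ) then ln T ~ Normal(μ,σ), so the p-quantile of ln T is μ + z_p·σ.
ln(14.1) = 2.646 and ln(31.4) = 3.447; z_{0.1} = -1.282, z_{0.71} = 0.5534.
σ = (3.447 − 2.646)/(0.5534 − (-1.282)) = 0.436.
μ = 2.646 − (-1.282)·0.436 = 3.205.
E[T] = exp(μ + σ²/2) = exp(3.205 + 0.0952) = 27.1 hours.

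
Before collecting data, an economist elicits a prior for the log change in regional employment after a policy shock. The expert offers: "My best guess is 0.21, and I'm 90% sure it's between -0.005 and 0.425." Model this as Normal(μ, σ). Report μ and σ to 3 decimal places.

A symmetric 90% interval runs μ ± z·σ with z = 1.645.
Half-width = 0.215, so σ = 0.215/1.645 = 0.131.
μ is the stated best guess, 0.210.

μ = 0.210, σ = 0.131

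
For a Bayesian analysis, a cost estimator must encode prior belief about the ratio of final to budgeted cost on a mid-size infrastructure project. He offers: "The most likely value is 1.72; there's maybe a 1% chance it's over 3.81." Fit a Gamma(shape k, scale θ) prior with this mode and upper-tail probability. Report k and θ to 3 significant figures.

k ≈ 8.61, θ ≈ 0.226

Gamma(k,θ) with k>1 has mode (k−1)θ, so θ = 1.72/(k−1).
Need P(X < 3.81) = 0.99 with θ tied to k this way. Start at k = 2, θ = 1.72: P(X<3.81) ≈ 0.649.
Too low — raise k to concentrate. Iterating converges to k ≈ 8.61.
Then θ = 1.72/(8.61−1) ≈ 0.226.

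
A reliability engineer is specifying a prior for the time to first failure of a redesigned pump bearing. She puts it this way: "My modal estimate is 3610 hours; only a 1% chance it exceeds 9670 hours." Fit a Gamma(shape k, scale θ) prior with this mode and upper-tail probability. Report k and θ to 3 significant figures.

Gamma(k,θ) with k>1 has mode (k−1)θ, so θ = 3610/(k−1).
Need P(X < 9670) = 0.99 with θ tied to k this way. Start at k = 2, θ = 3610: P(X<9670) ≈ 0.747.
Too low — raise k to concentrate. Iterating converges to k ≈ 5.76.
Then θ = 3610/(5.76−1) ≈ 758.

k ≈ 5.76, θ ≈ 758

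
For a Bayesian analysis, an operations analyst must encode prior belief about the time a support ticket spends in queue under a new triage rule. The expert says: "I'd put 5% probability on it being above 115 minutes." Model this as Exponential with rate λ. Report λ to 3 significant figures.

λ ≈ 0.026

P(T > 115.0) = e^(−λ·115.0) = 0.05, so λ = −ln(0.05)/115.0 = 0.026.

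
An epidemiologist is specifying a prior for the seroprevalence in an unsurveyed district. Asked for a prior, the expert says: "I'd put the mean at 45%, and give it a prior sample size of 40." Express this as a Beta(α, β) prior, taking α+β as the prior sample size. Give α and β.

α = 18, β = 22

Under the effective-sample-size interpretation, Beta(α, β) has prior mean α/(α+β) and prior sample size α+β.
So α+β = 40 and α/(α+β) = 0.45, giving α = 0.45·40 = 18 and β = 40 − 18 = 22.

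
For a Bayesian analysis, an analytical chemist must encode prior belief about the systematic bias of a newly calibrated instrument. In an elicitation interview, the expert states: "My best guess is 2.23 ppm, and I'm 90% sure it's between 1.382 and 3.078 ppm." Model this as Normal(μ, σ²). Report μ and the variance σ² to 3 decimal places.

μ = 2.230, σ² = 0.266

A symmetric 90% interval runs μ ± z·σ with z = 1.645.
Half-width = 0.848, so σ = 0.848/1.645 = 0.5155 and σ² = 0.266.
μ is the stated best guess, 2.230.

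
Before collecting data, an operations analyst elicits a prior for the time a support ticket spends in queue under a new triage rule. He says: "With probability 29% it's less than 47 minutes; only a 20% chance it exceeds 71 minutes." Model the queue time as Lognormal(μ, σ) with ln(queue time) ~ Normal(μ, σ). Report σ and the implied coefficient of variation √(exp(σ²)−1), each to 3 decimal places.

σ ≈ 0.296, CV ≈ 0.302

If T ~ Lognormal(μ,σ) then ln T ~ Normal(μ,σ), so the p-quantile of ln T is μ + z_p·σ.
ln(47) = 3.85 and ln(71) = 4.263; z_{0.29} = -0.5534, z_{0.8} = 0.8416.
σ = (4.263 − 3.85)/(0.8416 − (-0.5534)) = 0.296.
μ = 3.85 − (-0.5534)·0.296 = 4.014.
CV = √(exp(σ²)−1) = √(exp(0.0875)−1) = 0.302.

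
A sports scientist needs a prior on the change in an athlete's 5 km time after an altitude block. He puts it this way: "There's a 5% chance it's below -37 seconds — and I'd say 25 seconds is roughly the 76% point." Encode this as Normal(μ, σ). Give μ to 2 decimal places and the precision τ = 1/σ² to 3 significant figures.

μ = 6.37, τ = 0.00144

The p-quantile of Normal(μ,σ) is μ + z_p·σ, with z_{0.05} = -1.645 and z_{0.76} = 0.7063.
Eliminate σ: μ = (z₂·x₁ − z₁·x₂)/(z₂ − z₁) = (0.7063·-37 − (-1.645)·25)/2.351 = 6.37.
Then σ = (x₂ − x₁)/(z₂ − z₁) = (25 − -37)/2.351 = 26.37.
Precision τ = 1/σ² = 1/26.37² = 0.00144.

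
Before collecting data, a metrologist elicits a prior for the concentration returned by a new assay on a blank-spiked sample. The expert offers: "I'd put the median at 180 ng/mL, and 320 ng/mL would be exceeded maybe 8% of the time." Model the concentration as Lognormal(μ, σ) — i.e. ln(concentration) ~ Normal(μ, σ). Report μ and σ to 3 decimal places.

If T ~ Lognormal(μ,σ) then ln T ~ Normal(μ,σ), so the p-quantile of ln T is μ + z_p·σ.
ln(180) = 5.193 and ln(320) = 5.768; z_{0.5} = 0, z_{0.92} = 1.405.
σ = (5.768 − 5.193)/(1.405 − (0)) = 0.409.
μ = 5.193 − (0)·0.409 = 5.193.

μ ≈ 5.193, σ ≈ 0.409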